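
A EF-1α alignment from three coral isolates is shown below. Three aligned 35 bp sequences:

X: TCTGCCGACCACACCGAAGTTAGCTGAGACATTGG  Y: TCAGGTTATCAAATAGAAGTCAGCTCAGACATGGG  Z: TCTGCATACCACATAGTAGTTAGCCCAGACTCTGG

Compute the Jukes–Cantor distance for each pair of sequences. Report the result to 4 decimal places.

d(X,Y) = 0.4073, d(X,Z) = 0.3149, d(Y,Z) = 0.4073

X–Y: 11/35 sites differ → p ≈ 0.314286, d = −0.75 ln(1 − 0.419048) = 0.407315 ≈ 0.4073.
X–Z: 9/35 sites differ → p ≈ 0.257143, d = −0.75 ln(1 − 0.342857) = 0.314890 ≈ 0.3149.
Y–Z: 11/35 sites differ → p ≈ 0.314286, d = −0.75 ln(1 − 0.419048) = 0.407315 ≈ 0.4073.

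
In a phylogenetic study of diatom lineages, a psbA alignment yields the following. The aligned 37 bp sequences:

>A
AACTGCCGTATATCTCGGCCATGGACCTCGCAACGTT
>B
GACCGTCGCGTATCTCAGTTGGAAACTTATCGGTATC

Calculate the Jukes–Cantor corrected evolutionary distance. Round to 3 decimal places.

The sequences differ at 20 of 37 sites, so p = 20/37 ≈ 0.540541.
d = −(3/4) ln(1 − 4p/3) = −0.75 ln(1 − 0.720721) = −0.75 ln(0.279279)
  = −0.75 × (-1.275544) = 0.956658 substitutions/site.

0.957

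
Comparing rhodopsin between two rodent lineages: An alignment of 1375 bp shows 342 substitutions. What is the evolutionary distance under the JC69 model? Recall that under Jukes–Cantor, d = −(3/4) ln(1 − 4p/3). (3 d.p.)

0.302

p = 342/1375 ≈ 0.248727.
d = −(3/4) ln(1 − 4p/3) = −0.75 ln(1 − 0.331636) = −0.75 ln(0.668364)
  = −0.75 × (-0.402922) = 0.302192 substitutions/site.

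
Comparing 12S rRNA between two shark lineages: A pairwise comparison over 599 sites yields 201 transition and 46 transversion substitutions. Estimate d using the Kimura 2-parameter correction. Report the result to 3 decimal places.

P = 201/599 ≈ 0.335559 and Q = 46/599 ≈ 0.076795.
Under the Kimura two-parameter model, d = −½ ln(1 − 2P − Q) − ¼ ln(1 − 2Q).
1 − 2P − Q = 0.252087, giving −½ ln(0.252087) = 0.688991.
1 − 2Q = 0.84641, giving −¼ ln(0.84641) = 0.041688.
d = 0.688991 + 0.041688 = 0.730679.

0.731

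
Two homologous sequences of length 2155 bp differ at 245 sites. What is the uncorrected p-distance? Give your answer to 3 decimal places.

0.114

p = 245/2155 = 0.113689… ≈ 0.114 (to 3 d.p.).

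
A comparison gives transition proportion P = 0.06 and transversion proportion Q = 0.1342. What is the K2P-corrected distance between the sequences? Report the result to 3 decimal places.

Under the Kimura two-parameter model, d = −½ ln(1 − 2P − Q) − ¼ ln(1 − 2Q).
1 − 2P − Q = 0.7458, giving −½ ln(0.7458) = 0.146649.
1 − 2Q = 0.7316, giving −¼ ln(0.7316) = 0.078130.
d = 0.146649 + 0.078130 = 0.224779.

0.225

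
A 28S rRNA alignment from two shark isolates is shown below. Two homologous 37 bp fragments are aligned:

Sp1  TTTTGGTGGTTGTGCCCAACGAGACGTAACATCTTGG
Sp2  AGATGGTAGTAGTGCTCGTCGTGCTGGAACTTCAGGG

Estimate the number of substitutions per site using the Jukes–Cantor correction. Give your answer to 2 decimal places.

0.58

The sequences differ at 15 of 37 sites, so p = 15/37 ≈ 0.405405.
d = −(3/4) ln(1 − 4p/3) = −0.75 ln(1 − 0.54054) = −0.75 ln(0.45946)
  = −0.75 × (-0.777703) = 0.583277 substitutions/site.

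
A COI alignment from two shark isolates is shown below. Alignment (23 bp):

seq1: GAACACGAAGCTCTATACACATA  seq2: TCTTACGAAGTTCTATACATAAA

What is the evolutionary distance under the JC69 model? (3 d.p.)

0.390

The sequences differ at 7 of 23 sites (1, 2, 3, 4, 11, 20, 22), so p = 7/23 ≈ 0.304348.
d = −(3/4) ln(1 − 4p/3) = −0.75 ln(1 − 0.405797) = −0.75 ln(0.594203)
  = −0.75 × (-0.520534) = 0.390401 substitutions/site.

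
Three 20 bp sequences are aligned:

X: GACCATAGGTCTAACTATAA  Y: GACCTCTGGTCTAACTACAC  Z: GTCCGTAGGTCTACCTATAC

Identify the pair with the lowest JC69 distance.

X–Y: 5/20 differ, p = 0.250, d = 0.304.
X–Z: 4/20 differ, p = 0.200, d = 0.233.
Y–Z: 6/20 differ, p = 0.300, d = 0.383.
The smallest distance is between X and Z.

X and Z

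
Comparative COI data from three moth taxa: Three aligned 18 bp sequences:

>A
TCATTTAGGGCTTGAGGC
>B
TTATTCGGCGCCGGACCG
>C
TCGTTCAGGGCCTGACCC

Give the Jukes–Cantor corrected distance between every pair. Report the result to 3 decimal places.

d(A,B) = 0.824, d(A,C) = 0.347, d(B,C) = 0.441

A–B: 9/18 sites differ → p = 0.5, d = −0.75 ln(1 − 0.666667) = 0.823960 ≈ 0.824.
A–C: 5/18 sites differ → p ≈ 0.277778, d = −0.75 ln(1 − 0.370371) = 0.346968 ≈ 0.347.
B–C: 6/18 sites differ → p ≈ 0.333333, d = −0.75 ln(1 − 0.444444) = 0.440839 ≈ 0.441.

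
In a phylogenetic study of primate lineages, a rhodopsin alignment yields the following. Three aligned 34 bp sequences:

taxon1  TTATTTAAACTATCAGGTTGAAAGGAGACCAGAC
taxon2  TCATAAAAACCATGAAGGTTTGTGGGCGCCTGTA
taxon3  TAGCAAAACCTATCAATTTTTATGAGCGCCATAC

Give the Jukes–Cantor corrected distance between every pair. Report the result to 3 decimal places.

taxon1–taxon2: 17/34 sites differ → p = 0.5, d = −0.75 ln(1 − 0.666667) = 0.823960 ≈ 0.824.
taxon1–taxon3: 16/34 sites differ → p ≈ 0.470588, d = −0.75 ln(1 − 0.627451) = 0.740540 ≈ 0.741.
taxon2–taxon3: 14/34 sites differ → p ≈ 0.411765, d = −0.75 ln(1 − 0.54902) = 0.597249 ≈ 0.597.

d(taxon1,taxon2) = 0.824, d(taxon1,taxon3) = 0.741, d(taxon2,taxon3) = 0.597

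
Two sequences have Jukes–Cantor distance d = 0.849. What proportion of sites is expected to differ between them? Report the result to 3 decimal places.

0.508

p = (3/4)(1 − e^(−4d/3)) = 0.75 × (1 − e^(-1.132)) = 0.75 × (1 − 0.322388) = 0.508209.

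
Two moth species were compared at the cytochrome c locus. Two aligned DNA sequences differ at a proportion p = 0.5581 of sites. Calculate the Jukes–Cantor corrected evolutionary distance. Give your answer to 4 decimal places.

d = −(3/4) ln(1 − 4p/3) = −0.75 ln(1 − 0.744133) = −0.75 ln(0.255867)
  = −0.75 × (-1.363098) = 1.022324 substitutions/site.

1.0223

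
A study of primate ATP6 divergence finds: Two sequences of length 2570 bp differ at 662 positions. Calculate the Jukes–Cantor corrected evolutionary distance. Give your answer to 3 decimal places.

p = 662/2570 ≈ 0.257588.
d = −(3/4) ln(1 − 4p/3) = −0.75 ln(1 − 0.343451) = −0.75 ln(0.656549)
  = −0.75 × (-0.420758) = 0.315569 substitutions/site.

0.316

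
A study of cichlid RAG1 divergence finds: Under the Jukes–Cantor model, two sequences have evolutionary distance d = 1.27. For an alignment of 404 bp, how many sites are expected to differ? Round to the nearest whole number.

Invert JC69: p = (3/4)(1 − e^(−4d/3)) = 0.75 × (1 − e^(-1.693333)) = 0.75 × (1 − 0.183906) = 0.612071.
Expected differing sites = pL ≈ 0.612071 × 404 = 247.276684 ≈ 247.

247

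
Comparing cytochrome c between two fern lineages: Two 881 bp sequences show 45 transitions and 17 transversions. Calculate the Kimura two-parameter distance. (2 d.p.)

P = 45/881 ≈ 0.051078 and Q = 17/881 ≈ 0.019296.
Under the Kimura two-parameter model, d = −½ ln(1 − 2P − Q) − ¼ ln(1 − 2Q).
1 − 2P − Q = 0.878548, giving −½ ln(0.878548) = 0.064742.
1 − 2Q = 0.961408, giving −¼ ln(0.961408) = 0.009839.
d = 0.064742 + 0.009839 = 0.074581.

0.07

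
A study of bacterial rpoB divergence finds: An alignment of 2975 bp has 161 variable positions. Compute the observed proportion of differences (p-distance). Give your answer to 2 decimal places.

0.05

p = 161/2975 = 0.054117… ≈ 0.05 (to 2 d.p.).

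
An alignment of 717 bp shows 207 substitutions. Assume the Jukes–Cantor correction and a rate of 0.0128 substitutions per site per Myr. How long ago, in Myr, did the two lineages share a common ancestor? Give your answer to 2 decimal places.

14.24

p = 207/717 ≈ 0.288703.
d = −(3/4) ln(1 − 4p/3) = −0.75 ln(1 − 0.384937) = −0.75 ln(0.615063)
  = −0.75 × (-0.486031) = 0.364523 substitutions/site.
Under a molecular clock d = 2μt, so t = d/(2μ) = 0.364523 / (2 × 0.0128) = 14.24 Myr.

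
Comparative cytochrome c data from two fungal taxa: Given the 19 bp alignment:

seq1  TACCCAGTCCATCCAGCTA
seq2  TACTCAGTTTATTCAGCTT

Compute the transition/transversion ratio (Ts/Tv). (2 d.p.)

Transitions are A↔G and C↔T; transversions are all other mismatches.
Transitions: 4. Transversions: 1.
R = 4/1 = 4.00.

4.00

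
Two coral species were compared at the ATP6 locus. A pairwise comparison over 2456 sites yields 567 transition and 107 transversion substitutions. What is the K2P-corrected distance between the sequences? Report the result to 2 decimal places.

0.37

P = 567/2456 ≈ 0.230863 and Q = 107/2456 ≈ 0.043567.
Under the Kimura two-parameter model, d = −½ ln(1 − 2P − Q) − ¼ ln(1 − 2Q).
1 − 2P − Q = 0.494707, giving −½ ln(0.494707) = 0.351895.
1 − 2Q = 0.912866, giving −¼ ln(0.912866) = 0.022792.
d = 0.351895 + 0.022792 = 0.374687.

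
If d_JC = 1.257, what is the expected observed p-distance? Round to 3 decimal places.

0.610

p = (3/4)(1 − e^(−4d/3)) = 0.75 × (1 − e^(-1.676)) = 0.75 × (1 − 0.187121) = 0.609659.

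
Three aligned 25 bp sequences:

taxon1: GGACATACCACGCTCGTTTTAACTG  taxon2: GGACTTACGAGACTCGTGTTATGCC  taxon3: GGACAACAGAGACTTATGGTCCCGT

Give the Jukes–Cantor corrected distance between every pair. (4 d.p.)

taxon1–taxon2: 9/25 sites differ → p = 0.36, d = −0.75 ln(1 − 0.48) = 0.490445 ≈ 0.4904.
taxon1–taxon3: 14/25 sites differ → p = 0.56, d = −0.75 ln(1 − 0.746667) = 1.029788 ≈ 1.0298.
taxon2–taxon3: 12/25 sites differ → p = 0.48, d = −0.75 ln(1 − 0.64) = 0.766238 ≈ 0.7662.

d(taxon1,taxon2) = 0.4904, d(taxon1,taxon3) = 1.0298, d(taxon2,taxon3) = 0.7662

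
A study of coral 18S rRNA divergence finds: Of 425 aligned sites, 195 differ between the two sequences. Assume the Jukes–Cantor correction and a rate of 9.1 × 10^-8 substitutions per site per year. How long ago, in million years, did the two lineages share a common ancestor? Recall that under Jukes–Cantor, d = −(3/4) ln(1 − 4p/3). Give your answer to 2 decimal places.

p = 195/425 ≈ 0.458824.
d = −(3/4) ln(1 − 4p/3) = −0.75 ln(1 − 0.611765) = −0.75 ln(0.388235)
  = −0.75 × (-0.946144) = 0.709608 substitutions/site.
Under a molecular clock d = 2μt, so t = d/(2μ) = 0.709608 / (2 × 9.1 × 10^-8) = 3.90 million years.

3.90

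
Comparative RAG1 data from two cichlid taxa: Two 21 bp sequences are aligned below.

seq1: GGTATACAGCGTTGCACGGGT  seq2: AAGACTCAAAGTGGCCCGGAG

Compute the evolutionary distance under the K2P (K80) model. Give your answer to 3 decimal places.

0.929

Of 21 sites, 5 differences are transitions and 6 are transversions, so P = 5/21 ≈ 0.238095 and Q = 6/21 ≈ 0.285714.
Under the Kimura two-parameter model, d = −½ ln(1 − 2P − Q) − ¼ ln(1 − 2Q).
1 − 2P − Q = 0.238096, giving −½ ln(0.238096) = 0.717541.
1 − 2Q = 0.428572, giving −¼ ln(0.428572) = 0.211824.
d = 0.717541 + 0.211824 = 0.929365.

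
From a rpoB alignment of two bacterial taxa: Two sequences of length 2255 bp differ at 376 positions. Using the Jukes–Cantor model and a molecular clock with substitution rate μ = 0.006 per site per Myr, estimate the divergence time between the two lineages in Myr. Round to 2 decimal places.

15.72

p = 376/2255 ≈ 0.166741.
d = −(3/4) ln(1 − 4p/3) = −0.75 ln(1 − 0.222321) = −0.75 ln(0.777679)
  = −0.75 × (-0.251441) = 0.188581 substitutions/site.
Under a molecular clock d = 2μt, so t = d/(2μ) = 0.188581 / (2 × 0.006) = 15.72 Myr.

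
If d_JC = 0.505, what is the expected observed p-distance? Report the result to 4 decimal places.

p = (3/4)(1 − e^(−4d/3)) = 0.75 × (1 − e^(-0.673333)) = 0.75 × (1 − 0.510006) = 0.367496.

0.3675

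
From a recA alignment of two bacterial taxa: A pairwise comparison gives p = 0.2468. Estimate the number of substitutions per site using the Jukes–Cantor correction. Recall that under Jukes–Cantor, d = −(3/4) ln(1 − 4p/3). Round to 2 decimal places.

0.30

d = −(3/4) ln(1 − 4p/3) = −0.75 ln(1 − 0.329067) = −0.75 ln(0.670933)
  = −0.75 × (-0.399086) = 0.299315 substitutions/site.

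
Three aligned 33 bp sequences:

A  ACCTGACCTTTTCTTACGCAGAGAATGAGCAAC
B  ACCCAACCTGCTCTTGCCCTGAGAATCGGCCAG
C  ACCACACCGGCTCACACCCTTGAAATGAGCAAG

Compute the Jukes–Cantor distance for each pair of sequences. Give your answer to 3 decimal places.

A–B: 11/33 sites differ → p ≈ 0.333333, d = −0.75 ln(1 − 0.444444) = 0.440839 ≈ 0.441.
A–C: 13/33 sites differ → p ≈ 0.393939, d = −0.75 ln(1 − 0.525252) = 0.558728 ≈ 0.559.
B–C: 12/33 sites differ → p ≈ 0.363636, d = −0.75 ln(1 − 0.484848) = 0.497470 ≈ 0.497.

d(A,B) = 0.441, d(A,C) = 0.559, d(B,C) = 0.497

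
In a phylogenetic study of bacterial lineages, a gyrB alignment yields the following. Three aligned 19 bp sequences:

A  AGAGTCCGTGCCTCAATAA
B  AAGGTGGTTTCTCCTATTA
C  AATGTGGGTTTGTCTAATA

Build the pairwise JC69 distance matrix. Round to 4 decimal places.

d(A,B) = 0.9074, d(A,C) = 0.9074, d(B,C) = 0.4099

A–B: 10/19 sites differ → p ≈ 0.526316, d = −0.75 ln(1 − 0.701755) = 0.907380 ≈ 0.9074.
A–C: 10/19 sites differ → p ≈ 0.526316, d = −0.75 ln(1 − 0.701755) = 0.907380 ≈ 0.9074.
B–C: 6/19 sites differ → p ≈ 0.315789, d = −0.75 ln(1 − 0.421052) = 0.409907 ≈ 0.4099.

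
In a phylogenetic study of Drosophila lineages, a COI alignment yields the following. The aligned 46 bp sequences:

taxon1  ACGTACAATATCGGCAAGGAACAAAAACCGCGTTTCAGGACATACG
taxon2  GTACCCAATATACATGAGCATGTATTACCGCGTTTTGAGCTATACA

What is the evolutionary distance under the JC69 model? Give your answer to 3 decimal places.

The sequences differ at 22 of 46 sites, so p = 22/46 ≈ 0.478261.
d = −(3/4) ln(1 − 4p/3) = −0.75 ln(1 − 0.637681) = −0.75 ln(0.362319)
  = −0.75 × (-1.015230) = 0.761423 substitutions/site.

0.761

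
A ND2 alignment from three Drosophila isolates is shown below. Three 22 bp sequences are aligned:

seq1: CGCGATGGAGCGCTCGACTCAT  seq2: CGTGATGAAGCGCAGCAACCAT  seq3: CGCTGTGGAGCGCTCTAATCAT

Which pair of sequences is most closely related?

seq1–seq2: 7/22 differ, p = 0.318, d = 0.414.
seq1–seq3: 4/22 differ, p = 0.182, d = 0.208.
seq2–seq3: 8/22 differ, p = 0.364, d = 0.497.
The smallest distance is between seq1 and seq3.

seq1 and seq3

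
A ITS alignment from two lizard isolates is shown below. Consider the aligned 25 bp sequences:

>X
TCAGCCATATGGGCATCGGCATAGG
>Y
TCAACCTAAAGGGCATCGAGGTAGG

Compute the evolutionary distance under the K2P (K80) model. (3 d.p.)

0.352

Of 25 sites, 3 differences are transitions and 4 are transversions, so P = 3/25 = 0.12 and Q = 4/25 = 0.16.
Under the Kimura two-parameter model, d = −½ ln(1 − 2P − Q) − ¼ ln(1 − 2Q).
1 − 2P − Q = 0.6, giving −½ ln(0.6) = 0.255413.
1 − 2Q = 0.68, giving −¼ ln(0.68) = 0.096416.
d = 0.255413 + 0.096416 = 0.351829.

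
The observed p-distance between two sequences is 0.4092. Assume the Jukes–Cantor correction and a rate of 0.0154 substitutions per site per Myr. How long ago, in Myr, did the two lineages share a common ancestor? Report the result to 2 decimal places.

d = −(3/4) ln(1 − 4p/3) = −0.75 ln(1 − 0.5456) = −0.75 ln(0.4544)
  = −0.75 × (-0.788777) = 0.591583 substitutions/site.
Under a molecular clock d = 2μt, so t = d/(2μ) = 0.591583 / (2 × 0.0154) = 19.21 Myr.

19.21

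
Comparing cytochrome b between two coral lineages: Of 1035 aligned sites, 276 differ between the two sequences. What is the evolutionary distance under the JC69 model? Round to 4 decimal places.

p = 276/1035 ≈ 0.266667.
d = −(3/4) ln(1 − 4p/3) = −0.75 ln(1 − 0.355556) = −0.75 ln(0.644444)
  = −0.75 × (-0.439367) = 0.329525 substitutions/site.

0.3295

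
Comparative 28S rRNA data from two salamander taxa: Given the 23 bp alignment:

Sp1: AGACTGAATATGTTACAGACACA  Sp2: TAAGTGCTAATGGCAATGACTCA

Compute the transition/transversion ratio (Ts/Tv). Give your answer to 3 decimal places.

0.222

Transitions are A↔G and C↔T; transversions are all other mismatches.
Transitions: 2. Transversions: 9.
R = 2/9 = 0.222222… ≈ 0.222 (to 3 d.p.).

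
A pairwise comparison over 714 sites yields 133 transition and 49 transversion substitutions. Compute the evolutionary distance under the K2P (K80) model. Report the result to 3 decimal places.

0.328

P = 133/714 ≈ 0.186275 and Q = 49/714 ≈ 0.068627.
Under the Kimura two-parameter model, d = −½ ln(1 − 2P − Q) − ¼ ln(1 − 2Q).
1 − 2P − Q = 0.558823, giving −½ ln(0.558823) = 0.290961.
1 − 2Q = 0.862746, giving −¼ ln(0.862746) = 0.036909.
d = 0.290961 + 0.036909 = 0.327870.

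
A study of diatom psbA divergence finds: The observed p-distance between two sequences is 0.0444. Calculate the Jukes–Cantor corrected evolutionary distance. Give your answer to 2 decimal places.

d = −(3/4) ln(1 − 4p/3) = −0.75 ln(1 − 0.0592) = −0.75 ln(0.9408)
  = −0.75 × (-0.061025) = 0.045769 substitutions/site.

0.05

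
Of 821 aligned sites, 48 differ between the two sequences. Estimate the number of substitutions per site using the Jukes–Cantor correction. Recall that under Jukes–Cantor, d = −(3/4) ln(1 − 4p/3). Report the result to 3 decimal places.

p = 48/821 ≈ 0.058465.
d = −(3/4) ln(1 − 4p/3) = −0.75 ln(1 − 0.077953) = −0.75 ln(0.922047)
  = −0.75 × (-0.081159) = 0.060869 substitutions/site.

0.061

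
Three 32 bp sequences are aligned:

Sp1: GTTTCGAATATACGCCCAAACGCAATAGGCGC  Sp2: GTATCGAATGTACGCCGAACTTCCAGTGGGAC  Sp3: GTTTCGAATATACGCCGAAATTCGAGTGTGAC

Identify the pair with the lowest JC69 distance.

Sp1–Sp2: 11/32 differ, p = 0.344, d = 0.460.
Sp1–Sp3: 9/32 differ, p = 0.281, d = 0.353.
Sp2–Sp3: 5/32 differ, p = 0.156, d = 0.175.
The smallest distance is between Sp2 and Sp3.

Sp2 and Sp3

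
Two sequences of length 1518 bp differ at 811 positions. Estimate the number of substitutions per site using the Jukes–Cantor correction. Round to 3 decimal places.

0.934

p = 811/1518 ≈ 0.534256.
d = −(3/4) ln(1 − 4p/3) = −0.75 ln(1 − 0.712341) = −0.75 ln(0.287659)
  = −0.75 × (-1.245980) = 0.934485 substitutions/site.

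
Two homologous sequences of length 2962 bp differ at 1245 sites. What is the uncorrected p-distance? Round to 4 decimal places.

0.4203

p = 1245/2962 = 0.420324… ≈ 0.4203 (to 4 d.p.).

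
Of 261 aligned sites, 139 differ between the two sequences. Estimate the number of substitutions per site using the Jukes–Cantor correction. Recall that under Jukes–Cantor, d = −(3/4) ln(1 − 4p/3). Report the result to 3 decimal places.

p = 139/261 ≈ 0.532567.
d = −(3/4) ln(1 − 4p/3) = −0.75 ln(1 − 0.710089) = −0.75 ln(0.289911)
  = −0.75 × (-1.238181) = 0.928636 substitutions/site.

0.929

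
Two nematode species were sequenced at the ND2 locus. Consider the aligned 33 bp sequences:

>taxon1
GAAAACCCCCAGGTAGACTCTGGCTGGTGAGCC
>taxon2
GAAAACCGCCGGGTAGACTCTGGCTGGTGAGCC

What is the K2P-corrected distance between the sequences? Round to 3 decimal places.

Of 33 sites, 1 differences are transitions and 1 are transversions, so P = 1/33 ≈ 0.030303 and Q = 1/33 ≈ 0.030303.
Under the Kimura two-parameter model, d = −½ ln(1 − 2P − Q) − ¼ ln(1 − 2Q).
1 − 2P − Q = 0.909091, giving −½ ln(0.909091) = 0.047655.
1 − 2Q = 0.939394, giving −¼ ln(0.939394) = 0.015630.
d = 0.047655 + 0.015630 = 0.063285.

0.063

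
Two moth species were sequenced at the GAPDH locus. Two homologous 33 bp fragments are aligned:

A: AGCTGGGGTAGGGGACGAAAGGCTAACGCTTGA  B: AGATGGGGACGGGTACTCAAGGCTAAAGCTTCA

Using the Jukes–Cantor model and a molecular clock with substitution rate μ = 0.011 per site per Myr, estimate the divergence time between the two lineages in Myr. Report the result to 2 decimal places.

13.31

The sequences differ at 8 of 33 sites (3, 9, 10, 14, 17, 18, 27, 32), so p = 8/33 ≈ 0.242424.
d = −(3/4) ln(1 − 4p/3) = −0.75 ln(1 − 0.323232) = −0.75 ln(0.676768)
  = −0.75 × (-0.390427) = 0.292820 substitutions/site.
Under a molecular clock d = 2μt, so t = d/(2μ) = 0.292820 / (2 × 0.011) = 13.31 Myr.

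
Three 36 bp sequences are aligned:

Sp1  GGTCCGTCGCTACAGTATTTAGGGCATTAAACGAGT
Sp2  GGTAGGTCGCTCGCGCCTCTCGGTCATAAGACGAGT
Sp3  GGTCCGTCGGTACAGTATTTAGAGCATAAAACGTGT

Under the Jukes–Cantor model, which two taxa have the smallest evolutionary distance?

Sp1–Sp2: 12/36 differ, p = 0.333, d = 0.441.
Sp1–Sp3: 4/36 differ, p = 0.111, d = 0.120.
Sp2–Sp3: 14/36 differ, p = 0.389, d = 0.548.
The smallest distance is between Sp1 and Sp3.

Sp1 and Sp3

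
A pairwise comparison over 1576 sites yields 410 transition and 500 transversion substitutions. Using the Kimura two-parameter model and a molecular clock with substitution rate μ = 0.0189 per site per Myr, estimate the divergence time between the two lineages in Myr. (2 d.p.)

P = 410/1576 ≈ 0.260152 and Q = 500/1576 ≈ 0.317259.
Under the Kimura two-parameter model, d = −½ ln(1 − 2P − Q) − ¼ ln(1 − 2Q).
1 − 2P − Q = 0.162437, giving −½ ln(0.162437) = 0.908733.
1 − 2Q = 0.365482, giving −¼ ln(0.365482) = 0.251635.
d = 0.908733 + 0.251635 = 1.160368.
Under a molecular clock d = 2μt, so t = d/(2μ) = 1.160368 / (2 × 0.0189) = 30.70 Myr.

30.70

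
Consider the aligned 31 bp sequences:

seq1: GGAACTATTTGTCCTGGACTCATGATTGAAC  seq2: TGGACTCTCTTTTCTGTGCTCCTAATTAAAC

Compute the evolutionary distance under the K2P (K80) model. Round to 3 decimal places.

Of 31 sites, 6 differences are transitions and 5 are transversions, so P = 6/31 ≈ 0.193548 and Q = 5/31 ≈ 0.16129.
Under the Kimura two-parameter model, d = −½ ln(1 − 2P − Q) − ¼ ln(1 − 2Q).
1 − 2P − Q = 0.451614, giving −½ ln(0.451614) = 0.397464.
1 − 2Q = 0.67742, giving −¼ ln(0.67742) = 0.097366.
d = 0.397464 + 0.097366 = 0.494830.

0.495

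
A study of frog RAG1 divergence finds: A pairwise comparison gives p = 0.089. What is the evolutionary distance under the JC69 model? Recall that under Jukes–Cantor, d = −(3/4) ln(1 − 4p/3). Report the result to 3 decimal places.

0.095

d = −(3/4) ln(1 − 4p/3) = −0.75 ln(1 − 0.118667) = −0.75 ln(0.881333)
  = −0.75 × (-0.126320) = 0.094740 substitutions/site.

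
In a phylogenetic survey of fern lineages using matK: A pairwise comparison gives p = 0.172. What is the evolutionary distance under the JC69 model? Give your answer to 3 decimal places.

d = −(3/4) ln(1 − 4p/3) = −0.75 ln(1 − 0.229333) = −0.75 ln(0.770667)
  = −0.75 × (-0.260499) = 0.195374 substitutions/site.

0.195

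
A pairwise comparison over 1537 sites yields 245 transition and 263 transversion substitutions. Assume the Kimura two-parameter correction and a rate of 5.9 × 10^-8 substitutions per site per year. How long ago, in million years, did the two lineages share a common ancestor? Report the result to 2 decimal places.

P = 245/1537 ≈ 0.159401 and Q = 263/1537 ≈ 0.171113.
Under the Kimura two-parameter model, d = −½ ln(1 − 2P − Q) − ¼ ln(1 − 2Q).
1 − 2P − Q = 0.510085, giving −½ ln(0.510085) = 0.336589.
1 − 2Q = 0.657774, giving −¼ ln(0.657774) = 0.104723.
d = 0.336589 + 0.104723 = 0.441312.
Under a molecular clock d = 2μt, so t = d/(2μ) = 0.441312 / (2 × 5.9 × 10^-8) = 3.74 million years.

3.74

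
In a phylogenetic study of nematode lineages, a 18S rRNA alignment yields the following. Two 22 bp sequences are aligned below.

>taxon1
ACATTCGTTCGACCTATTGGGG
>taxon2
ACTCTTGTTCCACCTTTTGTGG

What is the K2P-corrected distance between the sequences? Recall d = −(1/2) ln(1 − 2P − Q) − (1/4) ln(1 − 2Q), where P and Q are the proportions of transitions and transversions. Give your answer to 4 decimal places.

Of 22 sites, 2 differences are transitions and 4 are transversions, so P = 2/22 ≈ 0.090909 and Q = 4/22 ≈ 0.181818.
Under the Kimura two-parameter model, d = −½ ln(1 − 2P − Q) − ¼ ln(1 − 2Q).
1 − 2P − Q = 0.636364, giving −½ ln(0.636364) = 0.225992.
1 − 2Q = 0.636364, giving −¼ ln(0.636364) = 0.112996.
d = 0.225992 + 0.112996 = 0.338988.

0.3390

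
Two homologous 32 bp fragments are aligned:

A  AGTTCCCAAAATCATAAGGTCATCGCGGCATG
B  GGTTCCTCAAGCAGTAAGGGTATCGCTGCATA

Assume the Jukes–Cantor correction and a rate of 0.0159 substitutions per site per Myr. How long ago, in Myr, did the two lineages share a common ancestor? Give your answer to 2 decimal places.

The sequences differ at 11 of 32 sites, so p = 11/32 = 0.34375.
d = −(3/4) ln(1 − 4p/3) = −0.75 ln(1 − 0.458333) = −0.75 ln(0.541667)
  = −0.75 × (-0.613104) = 0.459828 substitutions/site.
Under a molecular clock d = 2μt, so t = d/(2μ) = 0.459828 / (2 × 0.0159) = 14.46 Myr.

14.46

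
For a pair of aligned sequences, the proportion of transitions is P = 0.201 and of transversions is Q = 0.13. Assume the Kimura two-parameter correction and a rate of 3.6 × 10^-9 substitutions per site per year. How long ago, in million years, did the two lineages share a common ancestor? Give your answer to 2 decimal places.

63.18

Under the Kimura two-parameter model, d = −½ ln(1 − 2P − Q) − ¼ ln(1 − 2Q).
1 − 2P − Q = 0.468, giving −½ ln(0.468) = 0.379643.
1 − 2Q = 0.74, giving −¼ ln(0.74) = 0.075276.
d = 0.379643 + 0.075276 = 0.454919.
Under a molecular clock d = 2μt, so t = d/(2μ) = 0.454919 / (2 × 3.6 × 10^-9) = 63.18 million years.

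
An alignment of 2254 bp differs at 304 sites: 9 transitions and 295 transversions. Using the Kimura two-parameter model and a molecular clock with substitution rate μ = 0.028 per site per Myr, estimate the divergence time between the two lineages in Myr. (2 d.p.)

P = 9/2254 ≈ 0.003993 and Q = 295/2254 ≈ 0.130878.
Under the Kimura two-parameter model, d = −½ ln(1 − 2P − Q) − ¼ ln(1 − 2Q).
1 − 2P − Q = 0.861136, giving −½ ln(0.861136) = 0.074751.
1 − 2Q = 0.738244, giving −¼ ln(0.738244) = 0.075870.
d = 0.074751 + 0.075870 = 0.150621.
Under a molecular clock d = 2μt, so t = d/(2μ) = 0.150621 / (2 × 0.028) = 2.69 Myr.

2.69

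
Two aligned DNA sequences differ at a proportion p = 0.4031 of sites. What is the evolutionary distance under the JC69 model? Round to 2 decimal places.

d = −(3/4) ln(1 − 4p/3) = −0.75 ln(1 − 0.537467) = −0.75 ln(0.462533)
  = −0.75 × (-0.771037) = 0.578278 substitutions/site.

0.58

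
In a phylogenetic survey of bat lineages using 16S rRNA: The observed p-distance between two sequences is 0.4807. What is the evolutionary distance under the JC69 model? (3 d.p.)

0.768

d = −(3/4) ln(1 − 4p/3) = −0.75 ln(1 − 0.640933) = −0.75 ln(0.359067)
  = −0.75 × (-1.024246) = 0.768185 substitutions/site.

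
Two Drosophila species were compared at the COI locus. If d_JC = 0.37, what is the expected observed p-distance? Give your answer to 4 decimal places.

0.2921

p = (3/4)(1 − e^(−4d/3)) = 0.75 × (1 − e^(-0.493333)) = 0.75 × (1 − 0.610588) = 0.292059.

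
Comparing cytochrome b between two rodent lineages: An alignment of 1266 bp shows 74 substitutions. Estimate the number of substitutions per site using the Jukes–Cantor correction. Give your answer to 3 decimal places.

0.061

p = 74/1266 ≈ 0.058452.
d = −(3/4) ln(1 − 4p/3) = −0.75 ln(1 − 0.077936) = −0.75 ln(0.922064)
  = −0.75 × (-0.081141) = 0.060856 substitutions/site.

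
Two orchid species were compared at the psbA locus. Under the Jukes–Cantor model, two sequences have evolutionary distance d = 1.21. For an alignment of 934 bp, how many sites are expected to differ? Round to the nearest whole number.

Invert JC69: p = (3/4)(1 − e^(−4d/3)) = 0.75 × (1 − e^(-1.613333)) = 0.75 × (1 − 0.199222) = 0.600584.
Expected differing sites = pL ≈ 0.600584 × 934 = 560.945456 ≈ 561.

561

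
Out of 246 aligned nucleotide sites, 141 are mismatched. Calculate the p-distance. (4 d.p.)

0.5732

p = 141/246 = 0.573170… ≈ 0.5732 (to 4 d.p.).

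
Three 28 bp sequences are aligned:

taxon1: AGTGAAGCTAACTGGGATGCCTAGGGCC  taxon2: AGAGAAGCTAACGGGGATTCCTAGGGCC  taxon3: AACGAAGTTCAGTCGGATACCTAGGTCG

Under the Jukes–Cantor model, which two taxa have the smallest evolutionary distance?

taxon1 and taxon2

taxon1–taxon2: 3/28 differ, p = 0.107, d = 0.116.
taxon1–taxon3: 9/28 differ, p = 0.321, d = 0.420.
taxon2–taxon3: 10/28 differ, p = 0.357, d = 0.485.
The smallest distance is between taxon1 and taxon2.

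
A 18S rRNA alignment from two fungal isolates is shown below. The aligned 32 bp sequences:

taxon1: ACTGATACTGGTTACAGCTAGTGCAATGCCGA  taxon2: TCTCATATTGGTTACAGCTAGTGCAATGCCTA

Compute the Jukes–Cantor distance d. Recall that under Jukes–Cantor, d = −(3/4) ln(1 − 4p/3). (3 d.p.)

0.137

The sequences differ at 4 of 32 sites (1, 4, 8, 31), so p = 4/32 = 0.125.
d = −(3/4) ln(1 − 4p/3) = −0.75 ln(1 − 0.166667) = −0.75 ln(0.833333)
  = −0.75 × (-0.182322) = 0.136742 substitutions/site.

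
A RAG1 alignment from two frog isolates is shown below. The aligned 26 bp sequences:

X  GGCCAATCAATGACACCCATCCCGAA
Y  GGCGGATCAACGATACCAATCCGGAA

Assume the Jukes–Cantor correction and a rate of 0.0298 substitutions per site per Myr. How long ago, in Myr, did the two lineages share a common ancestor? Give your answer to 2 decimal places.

4.63

The sequences differ at 6 of 26 sites (4, 5, 11, 14, 18, 23), so p = 6/26 ≈ 0.230769.
d = −(3/4) ln(1 − 4p/3) = −0.75 ln(1 − 0.307692) = −0.75 ln(0.692308)
  = −0.75 × (-0.367724) = 0.275793 substitutions/site.
Under a molecular clock d = 2μt, so t = d/(2μ) = 0.275793 / (2 × 0.0298) = 4.63 Myr.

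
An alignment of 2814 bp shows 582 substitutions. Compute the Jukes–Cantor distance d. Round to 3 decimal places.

p = 582/2814 ≈ 0.206823.
d = −(3/4) ln(1 − 4p/3) = −0.75 ln(1 − 0.275764) = −0.75 ln(0.724236)
  = −0.75 × (-0.322638) = 0.241979 substitutions/site.

0.242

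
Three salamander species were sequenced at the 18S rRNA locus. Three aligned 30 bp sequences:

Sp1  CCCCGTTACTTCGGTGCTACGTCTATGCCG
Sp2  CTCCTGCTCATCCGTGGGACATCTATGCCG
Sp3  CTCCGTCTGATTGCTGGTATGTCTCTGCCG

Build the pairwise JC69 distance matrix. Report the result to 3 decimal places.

Sp1–Sp2: 10/30 sites differ → p ≈ 0.333333, d = −0.75 ln(1 − 0.444444) = 0.440839 ≈ 0.441.
Sp1–Sp3: 10/30 sites differ → p ≈ 0.333333, d = −0.75 ln(1 − 0.444444) = 0.440839 ≈ 0.441.
Sp2–Sp3: 10/30 sites differ → p ≈ 0.333333, d = −0.75 ln(1 − 0.444444) = 0.440839 ≈ 0.441.

d(Sp1,Sp2) = 0.441, d(Sp1,Sp3) = 0.441, d(Sp2,Sp3) = 0.441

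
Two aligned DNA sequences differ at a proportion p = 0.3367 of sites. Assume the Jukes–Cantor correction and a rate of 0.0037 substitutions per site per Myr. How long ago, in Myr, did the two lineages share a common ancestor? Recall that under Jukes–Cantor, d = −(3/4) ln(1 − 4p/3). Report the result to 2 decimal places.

60.40

d = −(3/4) ln(1 − 4p/3) = −0.75 ln(1 − 0.448933) = −0.75 ln(0.551067)
  = −0.75 × (-0.595899) = 0.446924 substitutions/site.
Under a molecular clock d = 2μt, so t = d/(2μ) = 0.446924 / (2 × 0.0037) = 60.40 Myr.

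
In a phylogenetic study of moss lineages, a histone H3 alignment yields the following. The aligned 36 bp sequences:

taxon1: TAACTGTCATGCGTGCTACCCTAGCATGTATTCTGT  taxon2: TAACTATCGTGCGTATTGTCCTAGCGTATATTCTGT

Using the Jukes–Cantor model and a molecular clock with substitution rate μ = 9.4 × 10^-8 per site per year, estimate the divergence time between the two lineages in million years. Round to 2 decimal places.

1.40

The sequences differ at 8 of 36 sites (6, 9, 15, 16, 18, 19, 26, 28), so p = 8/36 ≈ 0.222222.
d = −(3/4) ln(1 − 4p/3) = −0.75 ln(1 − 0.296296) = −0.75 ln(0.703704)
  = −0.75 × (-0.351397) = 0.263548 substitutions/site.
Under a molecular clock d = 2μt, so t = d/(2μ) = 0.263548 / (2 × 9.4 × 10^-8) = 1.40 million years.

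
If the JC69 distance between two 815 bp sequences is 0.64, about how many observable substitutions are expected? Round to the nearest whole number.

Invert JC69: p = (3/4)(1 − e^(−4d/3)) = 0.75 × (1 − e^(-0.853333)) = 0.75 × (1 − 0.425993) = 0.430505.
Expected differing sites = pL ≈ 0.430505 × 815 = 350.861575 ≈ 351.

351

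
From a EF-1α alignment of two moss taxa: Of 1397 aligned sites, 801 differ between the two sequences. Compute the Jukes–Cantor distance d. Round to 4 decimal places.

p = 801/1397 ≈ 0.573372.
d = −(3/4) ln(1 − 4p/3) = −0.75 ln(1 − 0.764496) = −0.75 ln(0.235504)
  = −0.75 × (-1.446027) = 1.084520 substitutions/site.

1.0845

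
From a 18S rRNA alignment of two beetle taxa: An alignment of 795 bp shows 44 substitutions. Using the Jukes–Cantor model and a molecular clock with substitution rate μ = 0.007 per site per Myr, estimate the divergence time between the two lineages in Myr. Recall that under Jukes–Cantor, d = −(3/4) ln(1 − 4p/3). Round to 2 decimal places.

p = 44/795 ≈ 0.055346.
d = −(3/4) ln(1 − 4p/3) = −0.75 ln(1 − 0.073795) = −0.75 ln(0.926205)
  = −0.75 × (-0.076660) = 0.057495 substitutions/site.
Under a molecular clock d = 2μt, so t = d/(2μ) = 0.057495 / (2 × 0.007) = 4.11 Myr.

4.11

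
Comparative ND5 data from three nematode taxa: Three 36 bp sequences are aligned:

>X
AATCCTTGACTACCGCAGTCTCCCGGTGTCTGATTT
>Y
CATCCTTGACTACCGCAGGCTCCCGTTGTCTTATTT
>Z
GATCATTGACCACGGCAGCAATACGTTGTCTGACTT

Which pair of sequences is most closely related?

X and Y

X–Y: 4/36 differ, p = 0.111, d = 0.120.
X–Z: 11/36 differ, p = 0.306, d = 0.392.
Y–Z: 11/36 differ, p = 0.306, d = 0.392.
The smallest distance is between X and Y.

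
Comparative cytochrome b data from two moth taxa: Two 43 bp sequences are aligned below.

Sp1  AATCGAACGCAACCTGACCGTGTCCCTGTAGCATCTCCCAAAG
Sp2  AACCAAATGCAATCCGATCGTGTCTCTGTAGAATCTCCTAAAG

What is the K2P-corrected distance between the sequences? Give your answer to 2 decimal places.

Of 43 sites, 8 differences are transitions and 1 are transversions, so P = 8/43 ≈ 0.186047 and Q = 1/43 ≈ 0.023256.
Under the Kimura two-parameter model, d = −½ ln(1 − 2P − Q) − ¼ ln(1 − 2Q).
1 − 2P − Q = 0.60465, giving −½ ln(0.60465) = 0.251553.
1 − 2Q = 0.953488, giving −¼ ln(0.953488) = 0.011907.
d = 0.251553 + 0.011907 = 0.263460.

0.26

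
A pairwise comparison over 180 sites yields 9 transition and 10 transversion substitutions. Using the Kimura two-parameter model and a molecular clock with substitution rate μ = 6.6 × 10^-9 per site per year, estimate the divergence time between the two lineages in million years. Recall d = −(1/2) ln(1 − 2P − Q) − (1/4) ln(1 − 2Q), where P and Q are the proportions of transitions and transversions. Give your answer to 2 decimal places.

P = 9/180 = 0.05 and Q = 10/180 ≈ 0.055556.
Under the Kimura two-parameter model, d = −½ ln(1 − 2P − Q) − ¼ ln(1 − 2Q).
1 − 2P − Q = 0.844444, giving −½ ln(0.844444) = 0.084538.
1 − 2Q = 0.888888, giving −¼ ln(0.888888) = 0.029446.
d = 0.084538 + 0.029446 = 0.113984.
Under a molecular clock d = 2μt, so t = d/(2μ) = 0.113984 / (2 × 6.6 × 10^-9) = 8.64 million years.

8.64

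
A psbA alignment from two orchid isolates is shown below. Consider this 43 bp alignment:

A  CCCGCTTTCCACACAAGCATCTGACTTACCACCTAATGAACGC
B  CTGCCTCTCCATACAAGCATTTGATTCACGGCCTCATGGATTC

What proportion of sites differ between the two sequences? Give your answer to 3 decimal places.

0.326

The sequences differ at 14 of 43 positions.
p = 14/43 = 0.325581… ≈ 0.326 (to 3 d.p.).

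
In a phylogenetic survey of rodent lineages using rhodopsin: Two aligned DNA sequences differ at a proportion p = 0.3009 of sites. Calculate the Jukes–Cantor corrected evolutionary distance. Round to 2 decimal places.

0.38

d = −(3/4) ln(1 − 4p/3) = −0.75 ln(1 − 0.4012) = −0.75 ln(0.5988)
  = −0.75 × (-0.512828) = 0.384621 substitutions/site.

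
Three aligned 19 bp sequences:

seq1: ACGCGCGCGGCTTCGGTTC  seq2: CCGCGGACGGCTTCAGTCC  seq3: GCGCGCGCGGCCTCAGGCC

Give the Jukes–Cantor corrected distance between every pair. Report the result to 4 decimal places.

d(seq1,seq2) = 0.3241, d(seq1,seq3) = 0.3241, d(seq2,seq3) = 0.3241

seq1–seq2: 5/19 sites differ → p ≈ 0.263158, d = −0.75 ln(1 − 0.350877) = 0.324100 ≈ 0.3241.
seq1–seq3: 5/19 sites differ → p ≈ 0.263158, d = −0.75 ln(1 − 0.350877) = 0.324100 ≈ 0.3241.
seq2–seq3: 5/19 sites differ → p ≈ 0.263158, d = −0.75 ln(1 − 0.350877) = 0.324100 ≈ 0.3241.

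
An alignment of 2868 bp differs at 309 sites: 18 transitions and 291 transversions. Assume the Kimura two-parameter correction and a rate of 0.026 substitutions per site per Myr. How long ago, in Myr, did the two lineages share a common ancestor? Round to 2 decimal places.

2.25

P = 18/2868 ≈ 0.006276 and Q = 291/2868 ≈ 0.101464.
Under the Kimura two-parameter model, d = −½ ln(1 − 2P − Q) − ¼ ln(1 − 2Q).
1 − 2P − Q = 0.885984, giving −½ ln(0.885984) = 0.060528.
1 − 2Q = 0.797072, giving −¼ ln(0.797072) = 0.056703.
d = 0.060528 + 0.056703 = 0.117231.
Under a molecular clock d = 2μt, so t = d/(2μ) = 0.117231 / (2 × 0.026) = 2.25 Myr.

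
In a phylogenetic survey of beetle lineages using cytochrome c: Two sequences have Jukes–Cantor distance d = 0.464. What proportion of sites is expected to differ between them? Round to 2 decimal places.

p = (3/4)(1 − e^(−4d/3)) = 0.75 × (1 − e^(-0.618667)) = 0.75 × (1 − 0.538662) = 0.346004.

0.35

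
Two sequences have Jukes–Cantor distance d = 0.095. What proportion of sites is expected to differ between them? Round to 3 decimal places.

p = (3/4)(1 − e^(−4d/3)) = 0.75 × (1 − e^(-0.126667)) = 0.75 × (1 − 0.881027) = 0.089230.

0.089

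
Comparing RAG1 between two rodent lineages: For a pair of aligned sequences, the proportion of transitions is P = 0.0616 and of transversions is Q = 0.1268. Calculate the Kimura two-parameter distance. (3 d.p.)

0.217

Under the Kimura two-parameter model, d = −½ ln(1 − 2P − Q) − ¼ ln(1 − 2Q).
1 − 2P − Q = 0.75, giving −½ ln(0.75) = 0.143841.
1 − 2Q = 0.7464, giving −¼ ln(0.7464) = 0.073123.
d = 0.143841 + 0.073123 = 0.216964.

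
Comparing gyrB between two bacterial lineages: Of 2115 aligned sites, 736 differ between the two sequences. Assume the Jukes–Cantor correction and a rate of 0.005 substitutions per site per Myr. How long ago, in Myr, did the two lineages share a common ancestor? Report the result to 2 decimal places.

46.77

p = 736/2115 ≈ 0.347991.
d = −(3/4) ln(1 − 4p/3) = −0.75 ln(1 − 0.463988) = −0.75 ln(0.536012)
  = −0.75 × (-0.623599) = 0.467699 substitutions/site.
Under a molecular clock d = 2μt, so t = d/(2μ) = 0.467699 / (2 × 0.005) = 46.77 Myr.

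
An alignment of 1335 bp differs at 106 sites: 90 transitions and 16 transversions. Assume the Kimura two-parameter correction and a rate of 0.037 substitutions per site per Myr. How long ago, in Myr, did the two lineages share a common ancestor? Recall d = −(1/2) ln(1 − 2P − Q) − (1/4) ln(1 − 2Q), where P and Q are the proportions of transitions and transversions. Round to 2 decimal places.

P = 90/1335 ≈ 0.067416 and Q = 16/1335 ≈ 0.011985.
Under the Kimura two-parameter model, d = −½ ln(1 − 2P − Q) − ¼ ln(1 − 2Q).
1 − 2P − Q = 0.853183, giving −½ ln(0.853183) = 0.079391.
1 − 2Q = 0.97603, giving −¼ ln(0.97603) = 0.006065.
d = 0.079391 + 0.006065 = 0.085456.
Under a molecular clock d = 2μt, so t = d/(2μ) = 0.085456 / (2 × 0.037) = 1.15 Myr.

1.15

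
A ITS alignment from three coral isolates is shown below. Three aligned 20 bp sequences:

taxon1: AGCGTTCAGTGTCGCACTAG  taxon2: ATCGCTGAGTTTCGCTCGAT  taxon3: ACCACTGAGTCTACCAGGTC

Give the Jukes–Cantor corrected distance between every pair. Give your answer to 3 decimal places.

taxon1–taxon2: 7/20 sites differ → p = 0.35, d = −0.75 ln(1 − 0.466667) = 0.471457 ≈ 0.471.
taxon1–taxon3: 11/20 sites differ → p = 0.55, d = −0.75 ln(1 − 0.733333) = 0.991316 ≈ 0.991.
taxon2–taxon3: 9/20 sites differ → p = 0.45, d = −0.75 ln(1 − 0.6) = 0.687218 ≈ 0.687.

d(taxon1,taxon2) = 0.471, d(taxon1,taxon3) = 0.991, d(taxon2,taxon3) = 0.687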